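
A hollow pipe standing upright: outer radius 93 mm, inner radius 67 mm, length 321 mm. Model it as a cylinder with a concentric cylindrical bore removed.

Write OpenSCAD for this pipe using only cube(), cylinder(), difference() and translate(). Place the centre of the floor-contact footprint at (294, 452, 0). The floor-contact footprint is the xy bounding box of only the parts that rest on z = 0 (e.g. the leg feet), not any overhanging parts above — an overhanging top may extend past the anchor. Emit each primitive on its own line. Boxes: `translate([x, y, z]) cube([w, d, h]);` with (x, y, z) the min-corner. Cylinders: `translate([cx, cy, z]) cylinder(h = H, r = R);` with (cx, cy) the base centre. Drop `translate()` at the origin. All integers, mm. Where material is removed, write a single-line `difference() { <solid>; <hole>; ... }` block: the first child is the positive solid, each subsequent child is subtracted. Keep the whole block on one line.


difference() { translate([294, 452, 0]) cylinder(h = 321, r = 93); translate([294, 452, 0]) cylinder(h = 321, r = 67); }


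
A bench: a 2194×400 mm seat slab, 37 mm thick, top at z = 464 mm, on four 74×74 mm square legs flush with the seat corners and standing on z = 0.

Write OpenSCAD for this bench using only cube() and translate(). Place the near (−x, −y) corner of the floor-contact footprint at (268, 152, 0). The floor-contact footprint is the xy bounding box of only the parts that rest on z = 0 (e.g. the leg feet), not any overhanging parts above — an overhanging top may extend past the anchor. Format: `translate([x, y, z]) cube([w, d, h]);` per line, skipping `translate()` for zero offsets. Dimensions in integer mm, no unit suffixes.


// leg_h = 464 − 37 = 427
translate([268, 152, 427]) cube([2194, 400, 37]);
translate([268, 152, 0]) cube([74, 74, 427]);
translate([268, 478, 0]) cube([74, 74, 427]);
translate([2388, 152, 0]) cube([74, 74, 427]);
translate([2388, 478, 0]) cube([74, 74, 427]);


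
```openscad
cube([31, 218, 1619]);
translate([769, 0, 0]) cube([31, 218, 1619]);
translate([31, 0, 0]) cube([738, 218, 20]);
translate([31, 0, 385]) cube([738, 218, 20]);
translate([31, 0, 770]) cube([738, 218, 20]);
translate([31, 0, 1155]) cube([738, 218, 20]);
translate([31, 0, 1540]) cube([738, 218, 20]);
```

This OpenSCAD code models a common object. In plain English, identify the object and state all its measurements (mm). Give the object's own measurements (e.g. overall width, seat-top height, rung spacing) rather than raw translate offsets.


An open bookshelf. Two side panels, each 31 mm thick, 218 mm deep and 1619 mm tall, stand 800 mm apart (outside-to-outside). Between them sit 5 shelves, each 20 mm thick and 218 mm deep, spanning the full gap between the sides. The bottom shelf rests on the floor (its underside at z = 0) and the clear gap between one shelf's top and the next shelf's underside is 365 mm.


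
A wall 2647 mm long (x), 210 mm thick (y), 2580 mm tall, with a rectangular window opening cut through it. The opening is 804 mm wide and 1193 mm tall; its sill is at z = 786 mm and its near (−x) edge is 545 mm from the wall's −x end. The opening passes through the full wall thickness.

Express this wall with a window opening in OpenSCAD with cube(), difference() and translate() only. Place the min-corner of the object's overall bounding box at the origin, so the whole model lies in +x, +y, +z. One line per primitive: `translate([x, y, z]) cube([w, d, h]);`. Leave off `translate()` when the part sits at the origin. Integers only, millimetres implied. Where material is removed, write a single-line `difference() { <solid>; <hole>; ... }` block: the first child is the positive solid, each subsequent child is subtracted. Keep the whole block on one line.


difference() { cube([2647, 210, 2580]); translate([545, 0, 786]) cube([804, 210, 1193]); }


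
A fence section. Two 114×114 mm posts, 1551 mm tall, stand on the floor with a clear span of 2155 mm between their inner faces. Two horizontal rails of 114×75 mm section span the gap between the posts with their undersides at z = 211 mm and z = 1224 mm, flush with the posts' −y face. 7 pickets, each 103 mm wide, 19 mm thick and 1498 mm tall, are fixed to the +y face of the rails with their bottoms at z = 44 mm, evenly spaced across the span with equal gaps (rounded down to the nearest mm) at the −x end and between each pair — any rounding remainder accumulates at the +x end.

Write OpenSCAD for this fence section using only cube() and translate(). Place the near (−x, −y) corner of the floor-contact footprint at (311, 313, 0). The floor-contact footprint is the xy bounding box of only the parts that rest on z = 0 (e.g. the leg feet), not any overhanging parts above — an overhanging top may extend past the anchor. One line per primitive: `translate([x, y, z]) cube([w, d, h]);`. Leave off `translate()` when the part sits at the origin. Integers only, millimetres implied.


translate([311, 313, 0]) cube([114, 114, 1551]);
translate([2580, 313, 0]) cube([114, 114, 1551]);
translate([425, 313, 211]) cube([2155, 114, 75]);
translate([425, 313, 1224]) cube([2155, 114, 75]);
translate([604, 427, 44]) cube([103, 19, 1498]);
translate([886, 427, 44]) cube([103, 19, 1498]);
translate([1168, 427, 44]) cube([103, 19, 1498]);
translate([1450, 427, 44]) cube([103, 19, 1498]);
translate([1732, 427, 44]) cube([103, 19, 1498]);
translate([2014, 427, 44]) cube([103, 19, 1498]);
translate([2296, 427, 44]) cube([103, 19, 1498]);


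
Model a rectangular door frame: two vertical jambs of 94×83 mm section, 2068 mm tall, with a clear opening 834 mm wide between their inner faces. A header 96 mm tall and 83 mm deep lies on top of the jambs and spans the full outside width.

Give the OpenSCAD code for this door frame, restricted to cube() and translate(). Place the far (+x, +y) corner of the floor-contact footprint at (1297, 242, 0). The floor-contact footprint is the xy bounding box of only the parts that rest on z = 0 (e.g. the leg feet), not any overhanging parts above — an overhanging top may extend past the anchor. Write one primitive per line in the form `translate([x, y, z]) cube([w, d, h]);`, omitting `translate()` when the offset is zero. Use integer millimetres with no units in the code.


translate([275, 159, 0]) cube([94, 83, 2068]);
translate([1203, 159, 0]) cube([94, 83, 2068]);
translate([275, 159, 2068]) cube([1022, 83, 96]);


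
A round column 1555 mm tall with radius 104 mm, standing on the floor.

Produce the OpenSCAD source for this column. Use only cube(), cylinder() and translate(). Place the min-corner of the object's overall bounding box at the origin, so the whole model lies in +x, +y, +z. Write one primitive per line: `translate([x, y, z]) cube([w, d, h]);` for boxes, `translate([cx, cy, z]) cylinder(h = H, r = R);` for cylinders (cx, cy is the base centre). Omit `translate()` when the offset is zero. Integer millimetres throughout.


translate([104, 104, 0]) cylinder(h = 1555, r = 104);


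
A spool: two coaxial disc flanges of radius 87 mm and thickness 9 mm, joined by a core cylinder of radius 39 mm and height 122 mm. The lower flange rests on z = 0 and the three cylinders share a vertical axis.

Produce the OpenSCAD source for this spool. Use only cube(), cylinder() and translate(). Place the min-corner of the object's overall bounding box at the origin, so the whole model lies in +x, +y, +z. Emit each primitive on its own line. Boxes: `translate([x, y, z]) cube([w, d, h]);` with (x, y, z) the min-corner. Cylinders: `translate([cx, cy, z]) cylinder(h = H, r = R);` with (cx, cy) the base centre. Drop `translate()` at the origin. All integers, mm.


translate([87, 87, 0]) cylinder(h = 9, r = 87);
translate([87, 87, 9]) cylinder(h = 122, r = 39);
translate([87, 87, 131]) cylinder(h = 9, r = 87);


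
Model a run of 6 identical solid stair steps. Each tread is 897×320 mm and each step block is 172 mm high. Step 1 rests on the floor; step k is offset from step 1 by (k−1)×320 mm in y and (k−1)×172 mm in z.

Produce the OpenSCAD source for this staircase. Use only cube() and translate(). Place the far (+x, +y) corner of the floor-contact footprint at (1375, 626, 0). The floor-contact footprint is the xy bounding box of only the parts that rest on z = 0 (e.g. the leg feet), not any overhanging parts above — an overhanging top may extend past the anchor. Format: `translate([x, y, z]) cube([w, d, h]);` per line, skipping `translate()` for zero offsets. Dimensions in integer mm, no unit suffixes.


translate([478, 306, 0]) cube([897, 320, 172]);
translate([478, 626, 172]) cube([897, 320, 172]);
translate([478, 946, 344]) cube([897, 320, 172]);
translate([478, 1266, 516]) cube([897, 320, 172]);
translate([478, 1586, 688]) cube([897, 320, 172]);
translate([478, 1906, 860]) cube([897, 320, 172]);


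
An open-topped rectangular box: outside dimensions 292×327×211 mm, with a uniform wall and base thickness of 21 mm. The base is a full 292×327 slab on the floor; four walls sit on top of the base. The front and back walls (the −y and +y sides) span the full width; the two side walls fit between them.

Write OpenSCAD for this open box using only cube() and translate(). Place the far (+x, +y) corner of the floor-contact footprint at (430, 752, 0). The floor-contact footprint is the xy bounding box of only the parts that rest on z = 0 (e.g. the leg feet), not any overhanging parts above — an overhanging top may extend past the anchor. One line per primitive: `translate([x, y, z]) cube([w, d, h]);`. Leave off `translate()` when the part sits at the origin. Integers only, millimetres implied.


translate([138, 425, 0]) cube([292, 327, 21]);
translate([138, 425, 21]) cube([292, 21, 190]);
translate([138, 731, 21]) cube([292, 21, 190]);
translate([138, 446, 21]) cube([21, 285, 190]);
translate([409, 446, 21]) cube([21, 285, 190]);


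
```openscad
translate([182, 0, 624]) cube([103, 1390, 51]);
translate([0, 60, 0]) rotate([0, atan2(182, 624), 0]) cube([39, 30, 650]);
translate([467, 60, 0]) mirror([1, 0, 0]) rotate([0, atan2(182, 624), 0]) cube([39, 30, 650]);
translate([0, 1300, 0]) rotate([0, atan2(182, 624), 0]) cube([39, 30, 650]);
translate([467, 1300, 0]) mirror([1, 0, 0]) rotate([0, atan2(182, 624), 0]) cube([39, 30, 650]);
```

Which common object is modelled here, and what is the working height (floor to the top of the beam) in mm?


A sawhorse. The overall height is 675 mm.

A beam across two mirrored pairs of raked legs — a sawhorse. The beam's underside is at z = 624 (matching the legs' vertical rise in atan2(182, 624)) and the beam is 51 mm tall, so its top is at 624 + 51 = 675 mm. The raked legs top out at the beam's underside, so that is the highest point.


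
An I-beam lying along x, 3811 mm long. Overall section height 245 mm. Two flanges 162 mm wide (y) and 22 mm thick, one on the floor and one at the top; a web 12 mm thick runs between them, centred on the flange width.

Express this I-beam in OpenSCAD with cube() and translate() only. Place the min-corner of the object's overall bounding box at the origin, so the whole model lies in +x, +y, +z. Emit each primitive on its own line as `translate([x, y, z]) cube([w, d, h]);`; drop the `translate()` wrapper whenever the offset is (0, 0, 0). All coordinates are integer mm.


cube([3811, 162, 22]);
translate([0, 75, 22]) cube([3811, 12, 201]);
translate([0, 0, 223]) cube([3811, 162, 22]);


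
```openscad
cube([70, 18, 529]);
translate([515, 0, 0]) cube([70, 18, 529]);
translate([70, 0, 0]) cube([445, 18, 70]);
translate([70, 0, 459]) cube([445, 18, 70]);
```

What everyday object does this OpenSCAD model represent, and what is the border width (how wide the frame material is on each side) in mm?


A picture frame. The border width is 70 mm.

Four thin pieces enclosing a rectangular opening — a picture frame. The two full-height stiles are 529 mm tall; the top rail sits at z = 459 and is 70 mm tall, so the border above the opening is 529 − 459 = 70 mm, matching the stile x-width.


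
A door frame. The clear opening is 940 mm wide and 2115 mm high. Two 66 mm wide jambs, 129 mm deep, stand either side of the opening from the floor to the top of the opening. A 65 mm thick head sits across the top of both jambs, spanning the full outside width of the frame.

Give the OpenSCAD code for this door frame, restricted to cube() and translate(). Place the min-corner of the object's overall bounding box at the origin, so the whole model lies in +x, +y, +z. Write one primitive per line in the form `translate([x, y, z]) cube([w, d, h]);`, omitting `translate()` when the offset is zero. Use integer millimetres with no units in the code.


cube([66, 129, 2115]);
translate([1006, 0, 0]) cube([66, 129, 2115]);
translate([0, 0, 2115]) cube([1072, 129, 65]);


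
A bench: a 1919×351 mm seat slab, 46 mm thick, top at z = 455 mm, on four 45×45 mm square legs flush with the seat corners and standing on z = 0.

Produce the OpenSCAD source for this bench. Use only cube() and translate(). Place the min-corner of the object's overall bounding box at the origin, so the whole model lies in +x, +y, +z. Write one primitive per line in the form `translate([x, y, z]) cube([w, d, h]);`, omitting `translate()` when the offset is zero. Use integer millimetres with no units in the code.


translate([0, 0, 409]) cube([1919, 351, 46]);
cube([45, 45, 409]);
translate([0, 306, 0]) cube([45, 45, 409]);
translate([1874, 0, 0]) cube([45, 45, 409]);
translate([1874, 306, 0]) cube([45, 45, 409]);


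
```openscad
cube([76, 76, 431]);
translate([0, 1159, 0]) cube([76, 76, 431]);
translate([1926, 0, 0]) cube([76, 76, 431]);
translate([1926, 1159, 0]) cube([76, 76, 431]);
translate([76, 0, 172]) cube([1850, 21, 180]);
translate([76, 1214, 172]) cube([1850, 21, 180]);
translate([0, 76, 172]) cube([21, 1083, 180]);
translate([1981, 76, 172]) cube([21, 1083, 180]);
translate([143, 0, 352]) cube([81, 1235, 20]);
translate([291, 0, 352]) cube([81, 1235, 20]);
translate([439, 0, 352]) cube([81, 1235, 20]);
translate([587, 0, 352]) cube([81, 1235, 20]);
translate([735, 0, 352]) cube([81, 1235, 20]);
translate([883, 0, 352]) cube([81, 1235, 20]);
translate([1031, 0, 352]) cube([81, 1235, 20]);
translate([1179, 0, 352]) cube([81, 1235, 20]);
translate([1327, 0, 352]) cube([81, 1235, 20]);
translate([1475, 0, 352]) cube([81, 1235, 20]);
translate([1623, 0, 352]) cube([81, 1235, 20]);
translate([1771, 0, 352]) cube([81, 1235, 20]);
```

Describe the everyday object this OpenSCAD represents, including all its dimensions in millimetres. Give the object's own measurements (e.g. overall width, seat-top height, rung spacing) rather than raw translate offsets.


A bed frame 2002 mm long (x) by 1235 mm wide (y). Four 76×76 mm corner posts, 431 mm tall, at the corners of the footprint. Four rails of 21 mm thickness and 180 mm height run between adjacent posts with their undersides at z = 172 mm, their outer faces flush with the outside of the frame (the two x-running rails run between the posts' inner faces; the two y-running rails run between the posts' inner faces). 12 slats, each 81 mm wide (x) and 20 mm thick, lie across the top of the two x-running rails, running the full 1235 mm width of the frame in y; along x they sit between the end posts with a 67 mm gap after the −x posts and between neighbouring slats, leaving 74 mm before the +x posts.


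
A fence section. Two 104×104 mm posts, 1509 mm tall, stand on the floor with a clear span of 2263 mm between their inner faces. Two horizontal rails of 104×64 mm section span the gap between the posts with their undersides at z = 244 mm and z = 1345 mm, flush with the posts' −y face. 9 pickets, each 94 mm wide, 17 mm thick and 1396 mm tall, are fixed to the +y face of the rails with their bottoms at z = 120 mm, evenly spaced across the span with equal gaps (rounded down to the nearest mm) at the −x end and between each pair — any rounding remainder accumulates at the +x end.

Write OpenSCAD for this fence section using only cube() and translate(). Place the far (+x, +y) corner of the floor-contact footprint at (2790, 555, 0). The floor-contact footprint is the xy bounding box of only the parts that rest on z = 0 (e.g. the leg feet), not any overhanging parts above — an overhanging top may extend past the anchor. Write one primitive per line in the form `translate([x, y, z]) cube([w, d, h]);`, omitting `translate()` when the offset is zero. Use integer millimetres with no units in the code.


translate([319, 451, 0]) cube([104, 104, 1509]);
translate([2686, 451, 0]) cube([104, 104, 1509]);
translate([423, 451, 244]) cube([2263, 104, 64]);
translate([423, 451, 1345]) cube([2263, 104, 64]);
translate([564, 555, 120]) cube([94, 17, 1396]);
translate([799, 555, 120]) cube([94, 17, 1396]);
translate([1034, 555, 120]) cube([94, 17, 1396]);
translate([1269, 555, 120]) cube([94, 17, 1396]);
translate([1504, 555, 120]) cube([94, 17, 1396]);
translate([1739, 555, 120]) cube([94, 17, 1396]);
translate([1974, 555, 120]) cube([94, 17, 1396]);
translate([2209, 555, 120]) cube([94, 17, 1396]);
translate([2444, 555, 120]) cube([94, 17, 1396]);


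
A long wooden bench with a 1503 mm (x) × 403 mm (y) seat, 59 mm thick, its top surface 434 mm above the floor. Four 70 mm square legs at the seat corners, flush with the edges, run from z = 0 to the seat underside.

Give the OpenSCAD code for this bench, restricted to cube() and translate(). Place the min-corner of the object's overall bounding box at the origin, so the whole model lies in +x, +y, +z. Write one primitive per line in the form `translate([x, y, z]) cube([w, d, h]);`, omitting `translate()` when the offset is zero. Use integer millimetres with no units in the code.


translate([0, 0, 375]) cube([1503, 403, 59]);
cube([70, 70, 375]);
translate([0, 333, 0]) cube([70, 70, 375]);
translate([1433, 0, 0]) cube([70, 70, 375]);
translate([1433, 333, 0]) cube([70, 70, 375]);


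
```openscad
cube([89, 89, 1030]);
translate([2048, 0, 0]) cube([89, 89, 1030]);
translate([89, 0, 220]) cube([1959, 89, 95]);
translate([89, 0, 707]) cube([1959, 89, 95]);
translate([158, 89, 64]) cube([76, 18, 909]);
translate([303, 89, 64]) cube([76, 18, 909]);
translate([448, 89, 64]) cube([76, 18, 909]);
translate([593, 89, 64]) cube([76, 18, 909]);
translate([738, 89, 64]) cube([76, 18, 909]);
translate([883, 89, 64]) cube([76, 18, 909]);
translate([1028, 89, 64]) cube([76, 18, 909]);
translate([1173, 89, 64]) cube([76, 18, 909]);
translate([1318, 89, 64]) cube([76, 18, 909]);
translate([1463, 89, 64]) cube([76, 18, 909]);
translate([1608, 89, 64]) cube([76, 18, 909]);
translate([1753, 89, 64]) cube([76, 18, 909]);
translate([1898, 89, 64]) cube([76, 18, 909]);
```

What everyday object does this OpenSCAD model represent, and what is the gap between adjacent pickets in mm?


A fence section. The picket gap is 69 mm.

Two posts, two rails, 13 pickets — a fence section. Span 1959 mm holds 13 pickets of 76 mm with 14 equal gaps: ⌊(1959 − 13·76) / 14⌋ = 69 mm.


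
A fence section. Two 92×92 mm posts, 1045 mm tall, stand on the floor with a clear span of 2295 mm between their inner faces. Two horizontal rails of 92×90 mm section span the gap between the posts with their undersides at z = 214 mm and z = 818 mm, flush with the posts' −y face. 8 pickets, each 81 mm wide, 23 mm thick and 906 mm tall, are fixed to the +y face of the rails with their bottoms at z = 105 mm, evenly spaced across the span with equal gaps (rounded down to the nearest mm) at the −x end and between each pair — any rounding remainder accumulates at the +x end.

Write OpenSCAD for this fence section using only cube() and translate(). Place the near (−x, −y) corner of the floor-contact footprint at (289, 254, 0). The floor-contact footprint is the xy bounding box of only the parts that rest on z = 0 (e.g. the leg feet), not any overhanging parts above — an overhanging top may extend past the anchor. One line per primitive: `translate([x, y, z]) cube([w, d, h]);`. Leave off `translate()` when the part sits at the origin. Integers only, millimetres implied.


translate([289, 254, 0]) cube([92, 92, 1045]);
translate([2676, 254, 0]) cube([92, 92, 1045]);
translate([381, 254, 214]) cube([2295, 92, 90]);
translate([381, 254, 818]) cube([2295, 92, 90]);
translate([564, 346, 105]) cube([81, 23, 906]);
translate([828, 346, 105]) cube([81, 23, 906]);
translate([1092, 346, 105]) cube([81, 23, 906]);
translate([1356, 346, 105]) cube([81, 23, 906]);
translate([1620, 346, 105]) cube([81, 23, 906]);
translate([1884, 346, 105]) cube([81, 23, 906]);
translate([2148, 346, 105]) cube([81, 23, 906]);
translate([2412, 346, 105]) cube([81, 23, 906]);


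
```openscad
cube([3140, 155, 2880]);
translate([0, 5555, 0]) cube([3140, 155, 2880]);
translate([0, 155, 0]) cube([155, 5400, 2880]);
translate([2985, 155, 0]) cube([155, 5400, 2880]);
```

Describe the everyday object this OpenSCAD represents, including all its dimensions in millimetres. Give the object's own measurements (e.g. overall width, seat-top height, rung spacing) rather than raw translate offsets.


The wall frame of a small rectangular building: four walls, each 2880 mm tall and 155 mm thick, enclosing a footprint 3140 mm (x) by 5710 mm (y) outside-to-outside, with no floor or roof. The front and back walls (the −y and +y sides) span the full width; the two side walls fit between them.


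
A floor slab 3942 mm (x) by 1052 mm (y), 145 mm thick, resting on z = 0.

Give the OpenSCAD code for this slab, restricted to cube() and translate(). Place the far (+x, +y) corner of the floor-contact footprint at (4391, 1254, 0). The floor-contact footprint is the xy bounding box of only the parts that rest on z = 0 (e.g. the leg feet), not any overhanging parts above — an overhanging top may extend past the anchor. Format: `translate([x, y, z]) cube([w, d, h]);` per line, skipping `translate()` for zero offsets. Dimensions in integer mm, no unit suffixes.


translate([449, 202, 0]) cube([3942, 1052, 145]);


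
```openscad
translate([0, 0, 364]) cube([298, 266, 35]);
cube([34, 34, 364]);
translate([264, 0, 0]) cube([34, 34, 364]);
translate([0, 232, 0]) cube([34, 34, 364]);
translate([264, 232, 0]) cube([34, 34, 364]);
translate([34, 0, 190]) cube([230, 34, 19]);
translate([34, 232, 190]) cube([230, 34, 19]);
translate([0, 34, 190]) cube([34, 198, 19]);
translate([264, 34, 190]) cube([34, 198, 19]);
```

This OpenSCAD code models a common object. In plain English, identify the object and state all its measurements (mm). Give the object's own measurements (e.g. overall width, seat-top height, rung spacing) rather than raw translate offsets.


A simple wooden stool: a rectangular seat 298 mm (x) by 266 mm (y), 35 mm thick, top face at z = 399 mm, on four square legs, each 34×34 mm in cross-section. The legs rest on z = 0, each flush with a corner of the seat. Four stretchers, 34 mm wide and 19 mm tall, connect adjacent legs with their undersides at z = 190 mm, each running between the inner faces of the legs it joins and aligned with the legs' outer faces on the other axis.


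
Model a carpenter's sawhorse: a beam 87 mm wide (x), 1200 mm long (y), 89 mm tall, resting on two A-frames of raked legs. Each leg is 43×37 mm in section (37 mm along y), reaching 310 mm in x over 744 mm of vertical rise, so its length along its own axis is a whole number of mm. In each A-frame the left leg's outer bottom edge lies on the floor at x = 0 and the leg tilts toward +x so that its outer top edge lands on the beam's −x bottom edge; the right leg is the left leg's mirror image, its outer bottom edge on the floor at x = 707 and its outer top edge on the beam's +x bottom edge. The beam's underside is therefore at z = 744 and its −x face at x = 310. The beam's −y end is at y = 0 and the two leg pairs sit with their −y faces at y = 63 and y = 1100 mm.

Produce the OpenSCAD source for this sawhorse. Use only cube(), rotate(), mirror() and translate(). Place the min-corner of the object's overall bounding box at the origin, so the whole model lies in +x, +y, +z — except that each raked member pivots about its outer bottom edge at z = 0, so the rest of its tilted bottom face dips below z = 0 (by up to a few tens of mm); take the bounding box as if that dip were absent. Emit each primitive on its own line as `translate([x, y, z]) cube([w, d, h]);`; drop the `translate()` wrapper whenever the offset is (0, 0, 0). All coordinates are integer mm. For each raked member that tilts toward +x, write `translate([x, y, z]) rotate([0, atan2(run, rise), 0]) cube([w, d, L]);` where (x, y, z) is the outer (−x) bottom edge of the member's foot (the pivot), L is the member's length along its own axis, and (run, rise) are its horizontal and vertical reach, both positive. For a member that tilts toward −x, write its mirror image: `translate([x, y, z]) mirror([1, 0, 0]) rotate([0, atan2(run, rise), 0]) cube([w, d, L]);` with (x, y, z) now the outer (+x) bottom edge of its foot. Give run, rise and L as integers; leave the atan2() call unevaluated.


translate([310, 0, 744]) cube([87, 1200, 89]);
translate([0, 63, 0]) rotate([0, atan2(310, 744), 0]) cube([43, 37, 806]);
translate([707, 63, 0]) mirror([1, 0, 0]) rotate([0, atan2(310, 744), 0]) cube([43, 37, 806]);
translate([0, 1100, 0]) rotate([0, atan2(310, 744), 0]) cube([43, 37, 806]);
translate([707, 1100, 0]) mirror([1, 0, 0]) rotate([0, atan2(310, 744), 0]) cube([43, 37, 806]);


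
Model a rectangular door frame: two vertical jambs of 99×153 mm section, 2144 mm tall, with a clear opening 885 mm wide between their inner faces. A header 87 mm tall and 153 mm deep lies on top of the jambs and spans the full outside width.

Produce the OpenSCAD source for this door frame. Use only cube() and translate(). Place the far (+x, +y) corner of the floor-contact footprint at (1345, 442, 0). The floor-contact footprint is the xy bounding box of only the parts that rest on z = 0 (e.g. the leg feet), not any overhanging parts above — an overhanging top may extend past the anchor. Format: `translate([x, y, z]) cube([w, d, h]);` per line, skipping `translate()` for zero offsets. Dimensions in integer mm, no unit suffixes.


translate([262, 289, 0]) cube([99, 153, 2144]);
translate([1246, 289, 0]) cube([99, 153, 2144]);
translate([262, 289, 2144]) cube([1083, 153, 87]);


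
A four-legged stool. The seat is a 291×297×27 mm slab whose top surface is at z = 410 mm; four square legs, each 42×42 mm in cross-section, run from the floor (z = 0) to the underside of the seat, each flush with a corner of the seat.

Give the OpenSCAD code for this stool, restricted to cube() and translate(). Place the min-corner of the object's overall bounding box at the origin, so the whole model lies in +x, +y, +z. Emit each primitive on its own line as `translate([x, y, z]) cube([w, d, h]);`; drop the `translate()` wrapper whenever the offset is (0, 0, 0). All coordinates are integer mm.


// leg_h = 410 - 27 = 383
translate([0, 0, 383]) cube([291, 297, 27]);
cube([42, 42, 383]);
translate([249, 0, 0]) cube([42, 42, 383]);
translate([0, 255, 0]) cube([42, 42, 383]);
translate([249, 255, 0]) cube([42, 42, 383]);


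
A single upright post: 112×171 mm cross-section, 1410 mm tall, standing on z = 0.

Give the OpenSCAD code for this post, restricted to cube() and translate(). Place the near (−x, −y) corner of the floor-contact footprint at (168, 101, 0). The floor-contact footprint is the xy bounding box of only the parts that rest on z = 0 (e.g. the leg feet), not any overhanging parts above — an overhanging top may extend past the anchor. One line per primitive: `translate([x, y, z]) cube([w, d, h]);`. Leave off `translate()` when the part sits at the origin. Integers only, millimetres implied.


translate([168, 101, 0]) cube([112, 171, 1410]);


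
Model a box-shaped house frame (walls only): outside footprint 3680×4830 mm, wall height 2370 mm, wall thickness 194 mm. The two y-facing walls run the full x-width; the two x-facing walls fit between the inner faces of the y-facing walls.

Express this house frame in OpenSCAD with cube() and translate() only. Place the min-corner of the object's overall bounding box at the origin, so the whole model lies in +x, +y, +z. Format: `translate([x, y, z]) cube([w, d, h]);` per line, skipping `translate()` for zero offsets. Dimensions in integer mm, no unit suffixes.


cube([3680, 194, 2370]);
translate([0, 4636, 0]) cube([3680, 194, 2370]);
translate([0, 194, 0]) cube([194, 4442, 2370]);
translate([3486, 194, 0]) cube([194, 4442, 2370]);


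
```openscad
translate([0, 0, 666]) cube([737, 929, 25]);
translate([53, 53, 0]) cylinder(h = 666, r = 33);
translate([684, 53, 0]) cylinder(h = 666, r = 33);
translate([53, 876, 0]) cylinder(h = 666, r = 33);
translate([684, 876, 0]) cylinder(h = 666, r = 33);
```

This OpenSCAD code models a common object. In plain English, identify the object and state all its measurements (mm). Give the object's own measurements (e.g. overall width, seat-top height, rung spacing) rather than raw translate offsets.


A rectangular dining table. The top is 737×929×25 mm with its upper surface at z = 691 mm. It stands on four round legs of 66 mm diameter, each leg's bounding box inset 20 mm from the nearest pair of top edges, running from the floor to the underside of the top.


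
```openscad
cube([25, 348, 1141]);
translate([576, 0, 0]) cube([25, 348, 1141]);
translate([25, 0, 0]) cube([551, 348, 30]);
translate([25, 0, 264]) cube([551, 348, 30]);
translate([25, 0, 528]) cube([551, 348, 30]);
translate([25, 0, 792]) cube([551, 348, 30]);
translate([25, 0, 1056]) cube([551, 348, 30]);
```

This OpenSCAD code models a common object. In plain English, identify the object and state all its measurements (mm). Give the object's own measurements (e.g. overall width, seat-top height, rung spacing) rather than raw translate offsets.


An open bookshelf. Two side panels, each 25 mm thick, 348 mm deep and 1141 mm tall, stand 601 mm apart (outside-to-outside). Between them sit 5 shelves, each 30 mm thick and 348 mm deep, spanning the full gap between the sides. The bottom shelf rests on the floor (its underside at z = 0) and the clear gap between one shelf's top and the next shelf's underside is 234 mm.


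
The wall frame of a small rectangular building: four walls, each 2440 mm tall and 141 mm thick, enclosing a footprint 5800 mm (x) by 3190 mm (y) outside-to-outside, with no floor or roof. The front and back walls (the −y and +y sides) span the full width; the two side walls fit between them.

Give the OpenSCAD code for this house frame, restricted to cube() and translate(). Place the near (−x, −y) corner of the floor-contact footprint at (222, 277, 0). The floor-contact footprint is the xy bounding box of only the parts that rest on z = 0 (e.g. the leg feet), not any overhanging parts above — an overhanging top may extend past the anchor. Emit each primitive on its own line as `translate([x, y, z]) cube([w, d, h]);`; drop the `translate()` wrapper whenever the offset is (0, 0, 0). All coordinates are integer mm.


translate([222, 277, 0]) cube([5800, 141, 2440]);
translate([222, 3326, 0]) cube([5800, 141, 2440]);
translate([222, 418, 0]) cube([141, 2908, 2440]);
translate([5881, 418, 0]) cube([141, 2908, 2440]);


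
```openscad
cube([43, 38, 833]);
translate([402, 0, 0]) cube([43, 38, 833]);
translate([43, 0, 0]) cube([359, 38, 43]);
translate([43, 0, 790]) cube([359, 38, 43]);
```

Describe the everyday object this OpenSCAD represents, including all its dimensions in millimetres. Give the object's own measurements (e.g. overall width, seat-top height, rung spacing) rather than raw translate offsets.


A rectangular picture frame lying in the x–z plane (depth along y). The opening is 359 mm wide (x) by 747 mm tall (z), surrounded by a border 43 mm wide on all four sides. The frame is 38 mm deep and is made of two full-height vertical stiles with two horizontal rails fitted between them.


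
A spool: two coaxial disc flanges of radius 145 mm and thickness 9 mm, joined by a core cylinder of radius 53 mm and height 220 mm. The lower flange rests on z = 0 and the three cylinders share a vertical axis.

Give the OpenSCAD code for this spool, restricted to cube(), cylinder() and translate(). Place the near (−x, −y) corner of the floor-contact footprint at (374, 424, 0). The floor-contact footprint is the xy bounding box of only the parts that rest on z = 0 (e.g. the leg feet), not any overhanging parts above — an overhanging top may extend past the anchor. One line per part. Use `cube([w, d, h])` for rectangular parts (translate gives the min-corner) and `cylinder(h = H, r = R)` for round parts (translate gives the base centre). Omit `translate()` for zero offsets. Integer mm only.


translate([519, 569, 0]) cylinder(h = 9, r = 145);
translate([519, 569, 9]) cylinder(h = 220, r = 53);
translate([519, 569, 229]) cylinder(h = 9, r = 145);


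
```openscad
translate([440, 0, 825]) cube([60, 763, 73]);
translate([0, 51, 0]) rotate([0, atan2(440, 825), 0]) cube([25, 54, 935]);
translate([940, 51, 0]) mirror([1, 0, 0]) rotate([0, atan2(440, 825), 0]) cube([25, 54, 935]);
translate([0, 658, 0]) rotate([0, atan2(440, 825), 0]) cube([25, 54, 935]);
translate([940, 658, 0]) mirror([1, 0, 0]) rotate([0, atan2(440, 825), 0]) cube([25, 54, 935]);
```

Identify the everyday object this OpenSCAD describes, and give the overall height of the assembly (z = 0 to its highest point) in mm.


A sawhorse. The overall height is 898 mm.

A beam across two mirrored pairs of raked legs — a sawhorse. The beam's underside is at z = 825 (matching the legs' vertical rise in atan2(440, 825)) and the beam is 73 mm tall, so its top is at 825 + 73 = 898 mm. The raked legs top out at the beam's underside, so that is the highest point.


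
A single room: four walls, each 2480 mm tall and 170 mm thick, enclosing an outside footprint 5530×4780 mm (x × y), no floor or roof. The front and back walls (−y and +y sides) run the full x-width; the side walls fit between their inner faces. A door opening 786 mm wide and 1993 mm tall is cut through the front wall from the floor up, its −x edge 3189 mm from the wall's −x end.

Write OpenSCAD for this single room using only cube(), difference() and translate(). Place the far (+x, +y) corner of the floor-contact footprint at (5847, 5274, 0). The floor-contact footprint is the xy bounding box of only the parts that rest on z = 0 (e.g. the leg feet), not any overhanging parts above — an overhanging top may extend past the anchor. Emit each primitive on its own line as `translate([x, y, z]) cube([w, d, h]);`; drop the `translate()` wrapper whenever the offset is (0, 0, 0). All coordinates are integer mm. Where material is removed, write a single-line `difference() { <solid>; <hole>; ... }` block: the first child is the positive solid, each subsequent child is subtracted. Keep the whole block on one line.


difference() { translate([317, 494, 0]) cube([5530, 170, 2480]); translate([3506, 494, 0]) cube([786, 170, 1993]); }
translate([317, 5104, 0]) cube([5530, 170, 2480]);
translate([317, 664, 0]) cube([170, 4440, 2480]);
translate([5677, 664, 0]) cube([170, 4440, 2480]);


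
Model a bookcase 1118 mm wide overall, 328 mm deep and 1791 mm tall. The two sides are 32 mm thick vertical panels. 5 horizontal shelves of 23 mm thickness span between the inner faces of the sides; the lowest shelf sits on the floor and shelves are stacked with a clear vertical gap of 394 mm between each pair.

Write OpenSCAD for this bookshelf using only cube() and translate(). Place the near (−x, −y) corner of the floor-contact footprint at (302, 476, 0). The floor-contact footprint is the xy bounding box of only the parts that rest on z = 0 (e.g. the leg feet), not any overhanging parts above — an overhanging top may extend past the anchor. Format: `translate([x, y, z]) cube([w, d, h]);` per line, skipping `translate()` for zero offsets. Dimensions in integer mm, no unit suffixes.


translate([302, 476, 0]) cube([32, 328, 1791]);
translate([1388, 476, 0]) cube([32, 328, 1791]);
translate([334, 476, 0]) cube([1054, 328, 23]);
translate([334, 476, 417]) cube([1054, 328, 23]);
translate([334, 476, 834]) cube([1054, 328, 23]);
translate([334, 476, 1251]) cube([1054, 328, 23]);
translate([334, 476, 1668]) cube([1054, 328, 23]);


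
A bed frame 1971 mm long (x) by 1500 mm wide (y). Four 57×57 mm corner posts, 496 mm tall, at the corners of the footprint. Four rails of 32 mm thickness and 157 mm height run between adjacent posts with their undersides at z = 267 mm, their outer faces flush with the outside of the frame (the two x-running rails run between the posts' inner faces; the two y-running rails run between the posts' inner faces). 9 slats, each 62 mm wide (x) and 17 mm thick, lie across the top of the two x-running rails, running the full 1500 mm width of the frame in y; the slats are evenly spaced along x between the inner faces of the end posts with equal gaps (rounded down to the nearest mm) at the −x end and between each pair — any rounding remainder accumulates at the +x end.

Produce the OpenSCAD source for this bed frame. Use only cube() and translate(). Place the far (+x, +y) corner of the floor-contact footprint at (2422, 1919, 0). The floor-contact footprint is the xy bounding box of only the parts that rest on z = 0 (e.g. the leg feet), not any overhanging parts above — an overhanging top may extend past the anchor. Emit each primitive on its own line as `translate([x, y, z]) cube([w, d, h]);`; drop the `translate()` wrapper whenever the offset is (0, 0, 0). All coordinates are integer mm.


translate([451, 419, 0]) cube([57, 57, 496]);
translate([451, 1862, 0]) cube([57, 57, 496]);
translate([2365, 419, 0]) cube([57, 57, 496]);
translate([2365, 1862, 0]) cube([57, 57, 496]);
translate([508, 419, 267]) cube([1857, 32, 157]);
translate([508, 1887, 267]) cube([1857, 32, 157]);
translate([451, 476, 267]) cube([32, 1386, 157]);
translate([2390, 476, 267]) cube([32, 1386, 157]);
translate([637, 419, 424]) cube([62, 1500, 17]);
translate([828, 419, 424]) cube([62, 1500, 17]);
translate([1019, 419, 424]) cube([62, 1500, 17]);
translate([1210, 419, 424]) cube([62, 1500, 17]);
translate([1401, 419, 424]) cube([62, 1500, 17]);
translate([1592, 419, 424]) cube([62, 1500, 17]);
translate([1783, 419, 424]) cube([62, 1500, 17]);
translate([1974, 419, 424]) cube([62, 1500, 17]);
translate([2165, 419, 424]) cube([62, 1500, 17]);


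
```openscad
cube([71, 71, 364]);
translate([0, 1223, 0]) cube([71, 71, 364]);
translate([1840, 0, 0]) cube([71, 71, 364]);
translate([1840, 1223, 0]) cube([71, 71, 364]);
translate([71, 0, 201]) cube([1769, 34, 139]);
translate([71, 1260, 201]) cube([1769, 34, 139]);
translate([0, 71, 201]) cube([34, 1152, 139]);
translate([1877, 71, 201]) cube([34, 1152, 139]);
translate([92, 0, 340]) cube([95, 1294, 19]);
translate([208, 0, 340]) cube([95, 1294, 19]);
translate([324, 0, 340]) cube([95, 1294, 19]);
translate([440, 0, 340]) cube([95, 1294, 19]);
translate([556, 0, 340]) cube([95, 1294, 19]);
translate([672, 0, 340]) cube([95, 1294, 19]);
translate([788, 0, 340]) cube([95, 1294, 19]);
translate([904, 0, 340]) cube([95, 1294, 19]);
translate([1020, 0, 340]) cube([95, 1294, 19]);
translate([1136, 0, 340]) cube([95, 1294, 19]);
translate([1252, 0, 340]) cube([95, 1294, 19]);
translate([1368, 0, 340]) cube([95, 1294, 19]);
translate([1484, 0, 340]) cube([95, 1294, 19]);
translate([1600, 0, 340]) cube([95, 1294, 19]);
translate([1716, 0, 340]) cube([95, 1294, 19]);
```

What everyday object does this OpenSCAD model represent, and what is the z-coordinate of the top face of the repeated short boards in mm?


A bed frame. The slat-top height is 359 mm.

Four posts, four rails, and a row of slats — a bed frame. Slats sit on the rails at z = 201 + 139 = 340; with slat thickness 19, the top is 359 mm.


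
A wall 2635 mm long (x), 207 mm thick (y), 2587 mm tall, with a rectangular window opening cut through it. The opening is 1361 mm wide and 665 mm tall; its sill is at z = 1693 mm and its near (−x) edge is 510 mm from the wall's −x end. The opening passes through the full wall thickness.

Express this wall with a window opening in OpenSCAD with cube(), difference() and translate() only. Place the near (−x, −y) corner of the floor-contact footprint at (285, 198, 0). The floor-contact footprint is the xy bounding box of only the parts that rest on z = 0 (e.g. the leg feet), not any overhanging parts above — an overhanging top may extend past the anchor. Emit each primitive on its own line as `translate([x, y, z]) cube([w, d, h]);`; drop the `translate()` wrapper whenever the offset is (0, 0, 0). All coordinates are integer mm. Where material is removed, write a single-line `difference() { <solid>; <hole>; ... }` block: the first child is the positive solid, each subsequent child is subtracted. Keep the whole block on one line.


difference() { translate([285, 198, 0]) cube([2635, 207, 2587]); translate([795, 198, 1693]) cube([1361, 207, 665]); }
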